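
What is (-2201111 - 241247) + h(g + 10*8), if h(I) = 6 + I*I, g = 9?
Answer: -2434431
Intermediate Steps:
h(I) = 6 + I**2
(-2201111 - 241247) + h(g + 10*8) = (-2201111 - 241247) + (6 + (9 + 10*8)**2) = -2442358 + (6 + (9 + 80)**2) = -2442358 + (6 + 89**2) = -2442358 + (6 + 7921) = -2442358 + 7927 = -2434431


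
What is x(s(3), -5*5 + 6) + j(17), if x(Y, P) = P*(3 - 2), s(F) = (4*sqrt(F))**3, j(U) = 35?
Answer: 16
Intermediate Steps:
s(F) = 64*F**(3/2)
x(Y, P) = P (x(Y, P) = P*1 = P)
x(s(3), -5*5 + 6) + j(17) = (-5*5 + 6) + 35 = (-25 + 6) + 35 = -19 + 35 = 16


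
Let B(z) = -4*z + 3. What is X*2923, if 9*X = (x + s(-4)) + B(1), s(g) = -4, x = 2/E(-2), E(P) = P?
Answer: -5846/3 ≈ -1948.7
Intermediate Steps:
B(z) = 3 - 4*z
x = -1 (x = 2/(-2) = 2*(-½) = -1)
X = -⅔ (X = ((-1 - 4) + (3 - 4*1))/9 = (-5 + (3 - 4))/9 = (-5 - 1)/9 = (⅑)*(-6) = -⅔ ≈ -0.66667)
X*2923 = -⅔*2923 = -5846/3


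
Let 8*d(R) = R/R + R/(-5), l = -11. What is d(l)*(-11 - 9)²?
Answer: 160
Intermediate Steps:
d(R) = ⅛ - R/40 (d(R) = (R/R + R/(-5))/8 = (1 + R*(-⅕))/8 = (1 - R/5)/8 = ⅛ - R/40)
d(l)*(-11 - 9)² = (⅛ - 1/40*(-11))*(-11 - 9)² = (⅛ + 11/40)*(-20)² = (⅖)*400 = 160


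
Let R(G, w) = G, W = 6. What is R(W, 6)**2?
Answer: 36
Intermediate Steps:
R(W, 6)**2 = 6**2 = 36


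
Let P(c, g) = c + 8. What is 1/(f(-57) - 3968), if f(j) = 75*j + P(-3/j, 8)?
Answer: -19/156464 ≈ -0.00012143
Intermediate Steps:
P(c, g) = 8 + c
f(j) = 8 - 3/j + 75*j (f(j) = 75*j + (8 - 3/j) = 8 - 3/j + 75*j)
1/(f(-57) - 3968) = 1/((8 - 3/(-57) + 75*(-57)) - 3968) = 1/((8 - 3*(-1/57) - 4275) - 3968) = 1/((8 + 1/19 - 4275) - 3968) = 1/(-81072/19 - 3968) = 1/(-156464/19) = -19/156464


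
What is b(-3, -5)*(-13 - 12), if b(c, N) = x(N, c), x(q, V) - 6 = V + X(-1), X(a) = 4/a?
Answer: 25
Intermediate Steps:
x(q, V) = 2 + V (x(q, V) = 6 + (V + 4/(-1)) = 6 + (V + 4*(-1)) = 6 + (V - 4) = 6 + (-4 + V) = 2 + V)
b(c, N) = 2 + c
b(-3, -5)*(-13 - 12) = (2 - 3)*(-13 - 12) = -1*(-25) = 25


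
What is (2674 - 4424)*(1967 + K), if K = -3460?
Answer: 2612750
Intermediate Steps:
(2674 - 4424)*(1967 + K) = (2674 - 4424)*(1967 - 3460) = -1750*(-1493) = 2612750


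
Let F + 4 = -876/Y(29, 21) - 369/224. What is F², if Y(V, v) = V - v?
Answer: 665278849/50176 ≈ 13259.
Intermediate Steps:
F = -25793/224 (F = -4 + (-876/(29 - 1*21) - 369/224) = -4 + (-876/(29 - 21) - 369*1/224) = -4 + (-876/8 - 369/224) = -4 + (-876*⅛ - 369/224) = -4 + (-219/2 - 369/224) = -4 - 24897/224 = -25793/224 ≈ -115.15)
F² = (-25793/224)² = 665278849/50176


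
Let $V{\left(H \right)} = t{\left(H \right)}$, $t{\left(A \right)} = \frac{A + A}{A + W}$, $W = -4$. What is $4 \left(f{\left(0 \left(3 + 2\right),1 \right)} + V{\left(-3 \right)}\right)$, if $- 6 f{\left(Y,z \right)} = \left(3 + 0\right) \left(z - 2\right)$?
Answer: $\frac{38}{7} \approx 5.4286$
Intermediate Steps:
$t{\left(A \right)} = \frac{2 A}{-4 + A}$ ($t{\left(A \right)} = \frac{A + A}{A - 4} = \frac{2 A}{-4 + A}$)
$V{\left(H \right)} = \frac{2 H}{-4 + H}$
$f{\left(Y,z \right)} = 1 - \frac{z}{2}$ ($f{\left(Y,z \right)} = - \frac{\left(3 + 0\right) \left(z - 2\right)}{6} = - \frac{3 \left(-2 + z\right)}{6} = - \frac{-6 + 3 z}{6} = 1 - \frac{z}{2}$)
$4 \left(f{\left(0 \left(3 + 2\right),1 \right)} + V{\left(-3 \right)}\right) = 4 \left(\left(1 - \frac{1}{2}\right) + 2 \left(-3\right) \frac{1}{-4 - 3}\right) = 4 \left(\left(1 - \frac{1}{2}\right) + 2 \left(-3\right) \frac{1}{-7}\right) = 4 \left(\frac{1}{2} + 2 \left(-3\right) \left(- \frac{1}{7}\right)\right) = 4 \left(\frac{1}{2} + \frac{6}{7}\right) = 4 \cdot \frac{19}{14} = \frac{38}{7}$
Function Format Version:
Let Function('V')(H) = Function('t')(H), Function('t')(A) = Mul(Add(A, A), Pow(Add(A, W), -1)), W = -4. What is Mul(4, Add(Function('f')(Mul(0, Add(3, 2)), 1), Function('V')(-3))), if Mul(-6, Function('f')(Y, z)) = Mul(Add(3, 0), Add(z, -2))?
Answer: Rational(38, 7) ≈ 5.4286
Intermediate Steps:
Function('t')(A) = Mul(2, A, Pow(Add(-4, A), -1)) (Function('t')(A) = Mul(Add(A, A), Pow(Add(A, -4), -1)) = Mul(Mul(2, A), Pow(Add(-4, A), -1)) = Mul(2, A, Pow(Add(-4, A), -1)))
Function('V')(H) = Mul(2, H, Pow(Add(-4, H), -1))
Function('f')(Y, z) = Add(1, Mul(Rational(-1, 2), z)) (Function('f')(Y, z) = Mul(Rational(-1, 6), Mul(Add(3, 0), Add(z, -2))) = Mul(Rational(-1, 6), Mul(3, Add(-2, z))) = Mul(Rational(-1, 6), Add(-6, Mul(3, z))) = Add(1, Mul(Rational(-1, 2), z)))
Mul(4, Add(Function('f')(Mul(0, Add(3, 2)), 1), Function('V')(-3))) = Mul(4, Add(Add(1, Mul(Rational(-1, 2), 1)), Mul(2, -3, Pow(Add(-4, -3), -1)))) = Mul(4, Add(Add(1, Rational(-1, 2)), Mul(2, -3, Pow(-7, -1)))) = Mul(4, Add(Rational(1, 2), Mul(2, -3, Rational(-1, 7)))) = Mul(4, Add(Rational(1, 2), Rational(6, 7))) = Mul(4, Rational(19, 14)) = Rational(38, 7)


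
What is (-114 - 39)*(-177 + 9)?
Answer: 25704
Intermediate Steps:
(-114 - 39)*(-177 + 9) = -153*(-168) = 25704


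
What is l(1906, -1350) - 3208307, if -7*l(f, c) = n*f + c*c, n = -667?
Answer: -23009347/7 ≈ -3.2870e+6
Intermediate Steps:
l(f, c) = -c²/7 + 667*f/7 (l(f, c) = -(-667*f + c*c)/7 = -(-667*f + c²)/7 = -(c² - 667*f)/7 = -c²/7 + 667*f/7)
l(1906, -1350) - 3208307 = (-⅐*(-1350)² + (667/7)*1906) - 3208307 = (-⅐*1822500 + 1271302/7) - 3208307 = (-1822500/7 + 1271302/7) - 3208307 = -551198/7 - 3208307 = -23009347/7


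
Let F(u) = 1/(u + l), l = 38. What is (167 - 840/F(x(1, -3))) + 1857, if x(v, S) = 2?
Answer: -31576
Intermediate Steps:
F(u) = 1/(38 + u) (F(u) = 1/(u + 38) = 1/(38 + u))
(167 - 840/F(x(1, -3))) + 1857 = (167 - 840/(1/(38 + 2))) + 1857 = (167 - 840/(1/40)) + 1857 = (167 - 840/1/40) + 1857 = (167 - 840*40) + 1857 = (167 - 33600) + 1857 = -33433 + 1857 = -31576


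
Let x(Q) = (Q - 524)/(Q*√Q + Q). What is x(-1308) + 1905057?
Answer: 815446313909/428043 - 916*I*√327/428043 ≈ 1.9051e+6 - 0.038697*I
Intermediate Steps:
x(Q) = (-524 + Q)/(Q + Q^(3/2)) (x(Q) = (-524 + Q)/(Q^(3/2) + Q) = (-524 + Q)/(Q + Q^(3/2)))
x(-1308) + 1905057 = (-524 - 1308)/(-1308 + (-1308)^(3/2)) + 1905057 = -1832/(-1308 - 2616*I*√327) + 1905057 = 1905057 - 1832/(-1308 - 2616*I*√327)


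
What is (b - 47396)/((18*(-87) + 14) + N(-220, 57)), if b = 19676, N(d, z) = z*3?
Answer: 27720/1381 ≈ 20.072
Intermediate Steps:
N(d, z) = 3*z
(b - 47396)/((18*(-87) + 14) + N(-220, 57)) = (19676 - 47396)/((18*(-87) + 14) + 3*57) = -27720/((-1566 + 14) + 171) = -27720/(-1552 + 171) = -27720/(-1381) = -27720*(-1/1381) = 27720/1381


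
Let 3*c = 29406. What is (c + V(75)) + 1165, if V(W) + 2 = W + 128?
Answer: 11168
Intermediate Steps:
c = 9802 (c = (⅓)*29406 = 9802)
V(W) = 126 + W (V(W) = -2 + (W + 128) = -2 + (128 + W) = 126 + W)
(c + V(75)) + 1165 = (9802 + (126 + 75)) + 1165 = (9802 + 201) + 1165 = 10003 + 1165 = 11168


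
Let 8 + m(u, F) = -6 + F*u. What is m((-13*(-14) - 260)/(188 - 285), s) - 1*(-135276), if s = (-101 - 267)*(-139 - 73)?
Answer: 19205662/97 ≈ 1.9800e+5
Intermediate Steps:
s = 78016 (s = -368*(-212) = 78016)
m(u, F) = -14 + F*u (m(u, F) = -8 + (-6 + F*u) = -14 + F*u)
m((-13*(-14) - 260)/(188 - 285), s) - 1*(-135276) = (-14 + 78016*((-13*(-14) - 260)/(188 - 285))) - 1*(-135276) = (-14 + 78016*((182 - 260)/(-97))) + 135276 = (-14 + 78016*(-78*(-1/97))) + 135276 = (-14 + 78016*(78/97)) + 135276 = (-14 + 6085248/97) + 135276 = 6083890/97 + 135276 = 19205662/97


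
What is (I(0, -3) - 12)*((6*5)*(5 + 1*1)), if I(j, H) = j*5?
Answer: -2160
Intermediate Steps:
I(j, H) = 5*j
(I(0, -3) - 12)*((6*5)*(5 + 1*1)) = (5*0 - 12)*((6*5)*(5 + 1*1)) = (0 - 12)*(30*(5 + 1)) = -360*6 = -12*180 = -2160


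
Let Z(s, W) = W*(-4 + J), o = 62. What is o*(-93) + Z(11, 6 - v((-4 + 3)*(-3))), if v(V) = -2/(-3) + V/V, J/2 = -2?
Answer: -17402/3 ≈ -5800.7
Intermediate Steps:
J = -4 (J = 2*(-2) = -4)
v(V) = 5/3 (v(V) = -2*(-⅓) + 1 = ⅔ + 1 = 5/3)
Z(s, W) = -8*W (Z(s, W) = W*(-4 - 4) = W*(-8) = -8*W)
o*(-93) + Z(11, 6 - v((-4 + 3)*(-3))) = 62*(-93) - 8*(6 - 1*5/3) = -5766 - 8*(6 - 5/3) = -5766 - 8*13/3 = -5766 - 104/3 = -17402/3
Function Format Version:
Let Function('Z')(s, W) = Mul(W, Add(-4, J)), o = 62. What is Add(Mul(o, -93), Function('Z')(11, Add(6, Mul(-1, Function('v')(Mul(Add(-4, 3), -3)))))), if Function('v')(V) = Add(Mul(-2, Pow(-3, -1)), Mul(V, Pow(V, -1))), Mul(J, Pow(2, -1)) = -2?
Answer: Rational(-17402, 3) ≈ -5800.7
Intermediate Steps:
J = -4 (J = Mul(2, -2) = -4)
Function('v')(V) = Rational(5, 3) (Function('v')(V) = Add(Mul(-2, Rational(-1, 3)), 1) = Add(Rational(2, 3), 1) = Rational(5, 3))
Function('Z')(s, W) = Mul(-8, W) (Function('Z')(s, W) = Mul(W, Add(-4, -4)) = Mul(W, -8) = Mul(-8, W))
Add(Mul(o, -93), Function('Z')(11, Add(6, Mul(-1, Function('v')(Mul(Add(-4, 3), -3)))))) = Add(Mul(62, -93), Mul(-8, Add(6, Mul(-1, Rational(5, 3))))) = Add(-5766, Mul(-8, Add(6, Rational(-5, 3)))) = Add(-5766, Mul(-8, Rational(13, 3))) = Add(-5766, Rational(-104, 3)) = Rational(-17402, 3)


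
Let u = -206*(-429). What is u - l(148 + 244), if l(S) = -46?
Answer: 88420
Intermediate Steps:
u = 88374
u - l(148 + 244) = 88374 - 1*(-46) = 88374 + 46 = 88420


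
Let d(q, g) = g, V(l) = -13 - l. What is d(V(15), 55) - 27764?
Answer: -27709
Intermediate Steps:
d(V(15), 55) - 27764 = 55 - 27764 = -27709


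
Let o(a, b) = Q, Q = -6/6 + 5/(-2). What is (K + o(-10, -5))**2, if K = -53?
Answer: 12769/4 ≈ 3192.3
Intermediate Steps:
Q = -7/2 (Q = -6*1/6 + 5*(-1/2) = -1 - 5/2 = -7/2 ≈ -3.5000)
o(a, b) = -7/2
(K + o(-10, -5))**2 = (-53 - 7/2)**2 = (-113/2)**2 = 12769/4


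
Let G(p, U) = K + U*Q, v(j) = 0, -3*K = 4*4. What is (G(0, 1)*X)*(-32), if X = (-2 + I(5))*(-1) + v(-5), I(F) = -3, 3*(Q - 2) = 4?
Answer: 320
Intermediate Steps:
K = -16/3 (K = -4*4/3 = -⅓*16 = -16/3 ≈ -5.3333)
Q = 10/3 (Q = 2 + (⅓)*4 = 2 + 4/3 = 10/3 ≈ 3.3333)
G(p, U) = -16/3 + 10*U/3 (G(p, U) = -16/3 + U*(10/3) = -16/3 + 10*U/3)
X = 5 (X = (-2 - 3)*(-1) + 0 = -5*(-1) + 0 = 5 + 0 = 5)
(G(0, 1)*X)*(-32) = ((-16/3 + (10/3)*1)*5)*(-32) = ((-16/3 + 10/3)*5)*(-32) = -2*5*(-32) = -10*(-32) = 320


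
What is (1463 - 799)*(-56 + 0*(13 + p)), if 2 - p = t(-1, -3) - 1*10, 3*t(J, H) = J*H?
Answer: -37184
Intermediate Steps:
t(J, H) = H*J/3 (t(J, H) = (J*H)/3 = (H*J)/3 = H*J/3)
p = 11 (p = 2 - ((⅓)*(-3)*(-1) - 1*10) = 2 - (1 - 10) = 2 - 1*(-9) = 2 + 9 = 11)
(1463 - 799)*(-56 + 0*(13 + p)) = (1463 - 799)*(-56 + 0*(13 + 11)) = 664*(-56 + 0*24) = 664*(-56 + 0) = 664*(-56) = -37184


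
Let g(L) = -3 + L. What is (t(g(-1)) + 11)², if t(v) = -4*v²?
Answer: 2809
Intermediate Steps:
(t(g(-1)) + 11)² = (-4*(-3 - 1)² + 11)² = (-4*(-4)² + 11)² = (-4*16 + 11)² = (-64 + 11)² = (-53)² = 2809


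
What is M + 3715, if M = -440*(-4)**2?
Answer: -3325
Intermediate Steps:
M = -7040 (M = -440*16 = -7040)
M + 3715 = -7040 + 3715 = -3325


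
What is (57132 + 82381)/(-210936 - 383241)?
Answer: -139513/594177 ≈ -0.23480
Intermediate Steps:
(57132 + 82381)/(-210936 - 383241) = 139513/(-594177) = 139513*(-1/594177) = -139513/594177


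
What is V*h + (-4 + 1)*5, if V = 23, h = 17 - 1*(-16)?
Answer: 744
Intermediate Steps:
h = 33 (h = 17 + 16 = 33)
V*h + (-4 + 1)*5 = 23*33 + (-4 + 1)*5 = 759 - 3*5 = 759 - 15 = 744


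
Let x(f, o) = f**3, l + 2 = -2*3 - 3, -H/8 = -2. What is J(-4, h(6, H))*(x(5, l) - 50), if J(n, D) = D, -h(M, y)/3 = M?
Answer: -1350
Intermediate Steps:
H = 16 (H = -8*(-2) = 16)
h(M, y) = -3*M
l = -11 (l = -2 + (-2*3 - 3) = -2 + (-6 - 3) = -2 - 9 = -11)
J(-4, h(6, H))*(x(5, l) - 50) = (-3*6)*(5**3 - 50) = -18*(125 - 50) = -18*75 = -1350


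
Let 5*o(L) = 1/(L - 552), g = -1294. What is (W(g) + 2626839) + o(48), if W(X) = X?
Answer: 6616373399/2520 ≈ 2.6255e+6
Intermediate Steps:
o(L) = 1/(5*(-552 + L)) (o(L) = 1/(5*(L - 552)) = 1/(5*(-552 + L)))
(W(g) + 2626839) + o(48) = (-1294 + 2626839) + 1/(5*(-552 + 48)) = 2625545 + (⅕)/(-504) = 2625545 + (⅕)*(-1/504) = 2625545 - 1/2520 = 6616373399/2520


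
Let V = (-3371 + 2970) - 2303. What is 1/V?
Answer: -1/2704 ≈ -0.00036982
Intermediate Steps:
V = -2704 (V = -401 - 2303 = -2704)
1/V = 1/(-2704) = -1/2704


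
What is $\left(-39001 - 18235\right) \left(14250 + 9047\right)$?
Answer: $-1333427092$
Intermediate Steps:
$\left(-39001 - 18235\right) \left(14250 + 9047\right) = \left(-57236\right) 23297 = -1333427092$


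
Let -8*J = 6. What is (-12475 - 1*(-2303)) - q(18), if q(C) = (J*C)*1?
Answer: -20317/2 ≈ -10159.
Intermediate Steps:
J = -¾ (J = -⅛*6 = -¾ ≈ -0.75000)
q(C) = -3*C/4 (q(C) = -3*C/4*1 = -3*C/4)
(-12475 - 1*(-2303)) - q(18) = (-12475 - 1*(-2303)) - (-3)*18/4 = (-12475 + 2303) - 1*(-27/2) = -10172 + 27/2 = -20317/2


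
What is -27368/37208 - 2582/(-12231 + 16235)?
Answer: -12853283/9311302 ≈ -1.3804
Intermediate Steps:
-27368/37208 - 2582/(-12231 + 16235) = -27368*1/37208 - 2582/4004 = -3421/4651 - 2582*1/4004 = -3421/4651 - 1291/2002 = -12853283/9311302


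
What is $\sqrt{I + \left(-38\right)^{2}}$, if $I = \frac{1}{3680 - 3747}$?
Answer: $\frac{\sqrt{6482049}}{67} \approx 38.0$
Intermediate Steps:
$I = - \frac{1}{67}$ ($I = \frac{1}{-67} = - \frac{1}{67} \approx -0.014925$)
$\sqrt{I + \left(-38\right)^{2}} = \sqrt{- \frac{1}{67} + \left(-38\right)^{2}} = \sqrt{- \frac{1}{67} + 1444} = \sqrt{\frac{96747}{67}} = \frac{\sqrt{6482049}}{67}$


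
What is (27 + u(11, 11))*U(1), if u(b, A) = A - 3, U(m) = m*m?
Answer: 35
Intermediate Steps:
U(m) = m**2
u(b, A) = -3 + A
(27 + u(11, 11))*U(1) = (27 + (-3 + 11))*1**2 = (27 + 8)*1 = 35*1 = 35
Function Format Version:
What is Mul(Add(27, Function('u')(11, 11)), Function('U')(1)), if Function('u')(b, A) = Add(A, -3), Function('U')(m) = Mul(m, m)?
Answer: 35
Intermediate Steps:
Function('U')(m) = Pow(m, 2)
Function('u')(b, A) = Add(-3, A)
Mul(Add(27, Function('u')(11, 11)), Function('U')(1)) = Mul(Add(27, Add(-3, 11)), Pow(1, 2)) = Mul(Add(27, 8), 1) = Mul(35, 1) = 35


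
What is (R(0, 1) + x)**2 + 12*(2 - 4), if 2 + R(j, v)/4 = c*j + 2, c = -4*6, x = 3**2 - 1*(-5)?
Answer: 172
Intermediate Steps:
x = 14 (x = 9 + 5 = 14)
c = -24
R(j, v) = -96*j (R(j, v) = -8 + 4*(-24*j + 2) = -8 + 4*(2 - 24*j) = -8 + (8 - 96*j) = -96*j)
(R(0, 1) + x)**2 + 12*(2 - 4) = (-96*0 + 14)**2 + 12*(2 - 4) = (0 + 14)**2 + 12*(-2) = 14**2 - 24 = 196 - 24 = 172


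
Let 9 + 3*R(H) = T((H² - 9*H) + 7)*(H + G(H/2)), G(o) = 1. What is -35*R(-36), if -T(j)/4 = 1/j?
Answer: 507605/4881 ≈ 104.00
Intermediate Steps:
T(j) = -4/j
R(H) = -3 - 4*(1 + H)/(3*(7 + H² - 9*H)) (R(H) = -3 + ((-4/((H² - 9*H) + 7))*(H + 1))/3 = -3 + ((-4/(7 + H² - 9*H))*(1 + H))/3 = -3 + (-4*(1 + H)/(7 + H² - 9*H))/3 = -3 - 4*(1 + H)/(3*(7 + H² - 9*H)))
-35*R(-36) = -35*(-67 - 9*(-36)² + 77*(-36))/(3*(7 + (-36)² - 9*(-36))) = -35*(-67 - 9*1296 - 2772)/(3*(7 + 1296 + 324)) = -35*(-67 - 11664 - 2772)/(3*1627) = -35*(-14503)/(3*1627) = -35*(-14503/4881) = 507605/4881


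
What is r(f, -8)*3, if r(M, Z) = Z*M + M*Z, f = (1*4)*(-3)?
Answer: 576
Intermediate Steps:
f = -12 (f = 4*(-3) = -12)
r(M, Z) = 2*M*Z (r(M, Z) = M*Z + M*Z = 2*M*Z)
r(f, -8)*3 = (2*(-12)*(-8))*3 = 192*3 = 576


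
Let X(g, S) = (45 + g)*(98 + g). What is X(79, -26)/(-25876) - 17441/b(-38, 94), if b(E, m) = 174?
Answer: -113780567/1125606 ≈ -101.08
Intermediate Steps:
X(79, -26)/(-25876) - 17441/b(-38, 94) = (4410 + 79² + 143*79)/(-25876) - 17441/174 = (4410 + 6241 + 11297)*(-1/25876) - 17441*1/174 = 21948*(-1/25876) - 17441/174 = -5487/6469 - 17441/174 = -113780567/1125606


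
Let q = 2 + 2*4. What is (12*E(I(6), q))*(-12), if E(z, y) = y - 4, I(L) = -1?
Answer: -864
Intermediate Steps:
q = 10 (q = 2 + 8 = 10)
E(z, y) = -4 + y
(12*E(I(6), q))*(-12) = (12*(-4 + 10))*(-12) = (12*6)*(-12) = 72*(-12) = -864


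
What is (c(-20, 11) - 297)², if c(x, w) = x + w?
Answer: 93636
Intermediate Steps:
c(x, w) = w + x
(c(-20, 11) - 297)² = ((11 - 20) - 297)² = (-9 - 297)² = (-306)² = 93636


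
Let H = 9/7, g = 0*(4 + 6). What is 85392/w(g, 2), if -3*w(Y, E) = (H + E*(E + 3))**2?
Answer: -12552624/6241 ≈ -2011.3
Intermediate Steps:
g = 0 (g = 0*10 = 0)
H = 9/7 (H = 9*(1/7) = 9/7 ≈ 1.2857)
w(Y, E) = -(9/7 + E*(3 + E))**2/3 (w(Y, E) = -(9/7 + E*(E + 3))**2/3 = -(9/7 + E*(3 + E))**2/3)
85392/w(g, 2) = 85392/((-(9 + 7*2**2 + 21*2)**2/147)) = 85392/((-(9 + 7*4 + 42)**2/147)) = 85392/((-(9 + 28 + 42)**2/147)) = 85392/((-1/147*79**2)) = 85392/((-1/147*6241)) = 85392/(-6241/147) = 85392*(-147/6241) = -12552624/6241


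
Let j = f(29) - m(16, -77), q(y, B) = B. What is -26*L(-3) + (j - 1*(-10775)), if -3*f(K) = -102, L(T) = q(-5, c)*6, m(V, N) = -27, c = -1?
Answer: 10992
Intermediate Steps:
L(T) = -6 (L(T) = -1*6 = -6)
f(K) = 34 (f(K) = -⅓*(-102) = 34)
j = 61 (j = 34 - 1*(-27) = 34 + 27 = 61)
-26*L(-3) + (j - 1*(-10775)) = -26*(-6) + (61 - 1*(-10775)) = 156 + (61 + 10775) = 156 + 10836 = 10992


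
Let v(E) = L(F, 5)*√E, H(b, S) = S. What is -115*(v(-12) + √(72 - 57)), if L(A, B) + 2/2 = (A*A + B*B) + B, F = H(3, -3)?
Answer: -115*√15 - 8740*I*√3 ≈ -445.39 - 15138.0*I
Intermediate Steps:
F = -3
L(A, B) = -1 + B + A² + B² (L(A, B) = -1 + ((A*A + B*B) + B) = -1 + ((A² + B²) + B) = -1 + (B + A² + B²) = -1 + B + A² + B²)
v(E) = 38*√E (v(E) = (-1 + 5 + (-3)² + 5²)*√E = (-1 + 5 + 9 + 25)*√E = 38*√E)
-115*(v(-12) + √(72 - 57)) = -115*(38*√(-12) + √(72 - 57)) = -115*(38*(2*I*√3) + √15) = -115*(76*I*√3 + √15) = -115*(√15 + 76*I*√3) = -115*√15 - 8740*I*√3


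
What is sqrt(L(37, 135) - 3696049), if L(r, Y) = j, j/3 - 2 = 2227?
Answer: I*sqrt(3689362) ≈ 1920.8*I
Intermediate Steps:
j = 6687 (j = 6 + 3*2227 = 6 + 6681 = 6687)
L(r, Y) = 6687
sqrt(L(37, 135) - 3696049) = sqrt(6687 - 3696049) = sqrt(-3689362) = I*sqrt(3689362)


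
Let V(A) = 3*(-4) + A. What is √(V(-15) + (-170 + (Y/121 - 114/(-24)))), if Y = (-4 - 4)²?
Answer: I*√92793/22 ≈ 13.846*I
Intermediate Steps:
Y = 64 (Y = (-8)² = 64)
V(A) = -12 + A
√(V(-15) + (-170 + (Y/121 - 114/(-24)))) = √((-12 - 15) + (-170 + (64/121 - 114/(-24)))) = √(-27 + (-170 + (64*(1/121) - 114*(-1/24)))) = √(-27 + (-170 + (64/121 + 19/4))) = √(-27 + (-170 + 2555/484)) = √(-27 - 79725/484) = √(-92793/484) = I*√92793/22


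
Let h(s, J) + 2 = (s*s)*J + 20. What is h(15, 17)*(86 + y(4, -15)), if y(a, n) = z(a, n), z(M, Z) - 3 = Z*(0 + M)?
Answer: 111447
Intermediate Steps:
z(M, Z) = 3 + M*Z (z(M, Z) = 3 + Z*(0 + M) = 3 + Z*M = 3 + M*Z)
y(a, n) = 3 + a*n
h(s, J) = 18 + J*s² (h(s, J) = -2 + ((s*s)*J + 20) = -2 + (s²*J + 20) = -2 + (J*s² + 20) = -2 + (20 + J*s²) = 18 + J*s²)
h(15, 17)*(86 + y(4, -15)) = (18 + 17*15²)*(86 + (3 + 4*(-15))) = (18 + 17*225)*(86 + (3 - 60)) = (18 + 3825)*(86 - 57) = 3843*29 = 111447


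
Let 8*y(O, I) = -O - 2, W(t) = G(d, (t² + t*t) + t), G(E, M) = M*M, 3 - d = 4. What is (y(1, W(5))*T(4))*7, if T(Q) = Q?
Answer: -21/2 ≈ -10.500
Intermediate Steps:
d = -1 (d = 3 - 1*4 = 3 - 4 = -1)
G(E, M) = M²
W(t) = (t + 2*t²)² (W(t) = ((t² + t*t) + t)² = ((t² + t²) + t)² = (2*t² + t)² = (t + 2*t²)²)
y(O, I) = -¼ - O/8 (y(O, I) = (-O - 2)/8 = (-2 - O)/8 = -¼ - O/8)
(y(1, W(5))*T(4))*7 = ((-¼ - ⅛*1)*4)*7 = ((-¼ - ⅛)*4)*7 = -3/8*4*7 = -3/2*7 = -21/2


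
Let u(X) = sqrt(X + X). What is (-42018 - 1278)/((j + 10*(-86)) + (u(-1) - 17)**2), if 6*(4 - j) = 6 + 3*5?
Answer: 33049280/440091 - 1962752*I*sqrt(2)/440091 ≈ 75.096 - 6.3072*I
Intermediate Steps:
u(X) = sqrt(2)*sqrt(X) (u(X) = sqrt(2*X) = sqrt(2)*sqrt(X))
j = 1/2 (j = 4 - (6 + 3*5)/6 = 4 - (6 + 15)/6 = 4 - 1/6*21 = 4 - 7/2 = 1/2 ≈ 0.50000)
(-42018 - 1278)/((j + 10*(-86)) + (u(-1) - 17)**2) = (-42018 - 1278)/((1/2 + 10*(-86)) + (sqrt(2)*sqrt(-1) - 17)**2) = -43296/((1/2 - 860) + (sqrt(2)*I - 17)**2) = -43296/(-1719/2 + (I*sqrt(2) - 17)**2) = -43296/(-1719/2 + (-17 + I*sqrt(2))**2)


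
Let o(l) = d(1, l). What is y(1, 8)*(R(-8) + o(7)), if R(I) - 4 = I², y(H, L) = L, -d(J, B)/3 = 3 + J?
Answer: 448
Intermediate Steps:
d(J, B) = -9 - 3*J (d(J, B) = -3*(3 + J) = -9 - 3*J)
o(l) = -12 (o(l) = -9 - 3*1 = -9 - 3 = -12)
R(I) = 4 + I²
y(1, 8)*(R(-8) + o(7)) = 8*((4 + (-8)²) - 12) = 8*((4 + 64) - 12) = 8*(68 - 12) = 8*56 = 448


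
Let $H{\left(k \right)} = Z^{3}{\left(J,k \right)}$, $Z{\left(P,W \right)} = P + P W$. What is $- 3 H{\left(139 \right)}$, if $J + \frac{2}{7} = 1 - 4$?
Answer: $292008000$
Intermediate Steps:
$J = - \frac{23}{7}$ ($J = - \frac{2}{7} + \left(1 - 4\right) = - \frac{2}{7} - 3 = - \frac{23}{7} \approx -3.2857$)
$H{\left(k \right)} = \left(- \frac{23}{7} - \frac{23 k}{7}\right)^{3}$ ($H{\left(k \right)} = \left(- \frac{23 \left(1 + k\right)}{7}\right)^{3} = \left(- \frac{23}{7} - \frac{23 k}{7}\right)^{3}$)
$- 3 H{\left(139 \right)} = - 3 \frac{12167 \left(-1 - 139\right)^{3}}{343} = - 3 \frac{12167 \left(-140\right)^{3}}{343} = - 3 \cdot \frac{12167}{343} \left(-2744000\right) = - 3 \left(-97336000\right) = \left(-1\right) \left(-292008000\right) = 292008000$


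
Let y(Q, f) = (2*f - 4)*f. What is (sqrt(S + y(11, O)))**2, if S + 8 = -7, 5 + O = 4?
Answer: -9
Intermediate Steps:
O = -1 (O = -5 + 4 = -1)
S = -15 (S = -8 - 7 = -15)
y(Q, f) = f*(-4 + 2*f) (y(Q, f) = (-4 + 2*f)*f = f*(-4 + 2*f))
(sqrt(S + y(11, O)))**2 = (sqrt(-15 + 2*(-1)*(-2 - 1)))**2 = (sqrt(-15 + 2*(-1)*(-3)))**2 = (sqrt(-15 + 6))**2 = (sqrt(-9))**2 = (3*I)**2 = -9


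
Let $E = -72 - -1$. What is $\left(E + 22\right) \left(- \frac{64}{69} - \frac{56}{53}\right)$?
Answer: $\frac{355544}{3657} \approx 97.223$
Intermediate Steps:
$E = -71$ ($E = -72 + 1 = -71$)
$\left(E + 22\right) \left(- \frac{64}{69} - \frac{56}{53}\right) = \left(-71 + 22\right) \left(- \frac{64}{69} - \frac{56}{53}\right) = - 49 \left(\left(-64\right) \frac{1}{69} - \frac{56}{53}\right) = - 49 \left(- \frac{64}{69} - \frac{56}{53}\right) = \left(-49\right) \left(- \frac{7256}{3657}\right) = \frac{355544}{3657}$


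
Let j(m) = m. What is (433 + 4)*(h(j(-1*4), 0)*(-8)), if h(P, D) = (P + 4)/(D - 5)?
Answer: 0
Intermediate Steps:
h(P, D) = (4 + P)/(-5 + D)
(433 + 4)*(h(j(-1*4), 0)*(-8)) = (433 + 4)*(((4 - 1*4)/(-5 + 0))*(-8)) = 437*(((4 - 4)/(-5))*(-8)) = 437*(-⅕*0*(-8)) = 437*(0*(-8)) = 437*0 = 0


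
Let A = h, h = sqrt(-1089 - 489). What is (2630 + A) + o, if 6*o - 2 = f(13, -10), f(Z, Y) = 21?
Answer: 15803/6 + I*sqrt(1578) ≈ 2633.8 + 39.724*I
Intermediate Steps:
o = 23/6 (o = 1/3 + (1/6)*21 = 1/3 + 7/2 = 23/6 ≈ 3.8333)
h = I*sqrt(1578) (h = sqrt(-1578) = I*sqrt(1578) ≈ 39.724*I)
A = I*sqrt(1578) ≈ 39.724*I
(2630 + A) + o = (2630 + I*sqrt(1578)) + 23/6 = 15803/6 + I*sqrt(1578)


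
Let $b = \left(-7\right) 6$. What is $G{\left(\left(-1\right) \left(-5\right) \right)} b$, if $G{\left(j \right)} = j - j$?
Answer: $0$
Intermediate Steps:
$G{\left(j \right)} = 0$
$b = -42$
$G{\left(\left(-1\right) \left(-5\right) \right)} b = 0 \left(-42\right) = 0$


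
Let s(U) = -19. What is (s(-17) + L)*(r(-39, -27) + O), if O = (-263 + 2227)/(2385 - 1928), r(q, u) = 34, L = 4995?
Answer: 87089952/457 ≈ 1.9057e+5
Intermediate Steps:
O = 1964/457 ≈ 4.2976
(s(-17) + L)*(r(-39, -27) + O) = (-19 + 4995)*(34 + 1964/457) = 4976*(17502/457) = 87089952/457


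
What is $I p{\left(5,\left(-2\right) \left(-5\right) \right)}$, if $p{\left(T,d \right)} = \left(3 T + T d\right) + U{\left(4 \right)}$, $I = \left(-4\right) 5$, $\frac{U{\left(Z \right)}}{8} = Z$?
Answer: $-1940$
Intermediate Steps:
$U{\left(Z \right)} = 8 Z$
$I = -20$
$p{\left(T,d \right)} = 32 + 3 T + T d$ ($p{\left(T,d \right)} = \left(3 T + T d\right) + 8 \cdot 4 = \left(3 T + T d\right) + 32 = 32 + 3 T + T d$)
$I p{\left(5,\left(-2\right) \left(-5\right) \right)} = - 20 \left(32 + 3 \cdot 5 + 5 \left(\left(-2\right) \left(-5\right)\right)\right) = - 20 \left(32 + 15 + 5 \cdot 10\right) = - 20 \left(32 + 15 + 50\right) = \left(-20\right) 97 = -1940$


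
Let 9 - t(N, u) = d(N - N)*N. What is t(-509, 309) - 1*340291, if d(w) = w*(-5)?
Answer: -340282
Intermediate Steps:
d(w) = -5*w
t(N, u) = 9 (t(N, u) = 9 - (-5*(N - N))*N = 9 - (-5*0)*N = 9 - 0*N = 9 - 1*0 = 9 + 0 = 9)
t(-509, 309) - 1*340291 = 9 - 1*340291 = 9 - 340291 = -340282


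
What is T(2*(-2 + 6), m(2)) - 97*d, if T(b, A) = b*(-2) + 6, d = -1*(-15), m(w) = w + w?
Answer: -1465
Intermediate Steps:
m(w) = 2*w
d = 15
T(b, A) = 6 - 2*b (T(b, A) = -2*b + 6 = 6 - 2*b)
T(2*(-2 + 6), m(2)) - 97*d = (6 - 4*(-2 + 6)) - 97*15 = (6 - 4*4) - 1455 = (6 - 2*8) - 1455 = (6 - 16) - 1455 = -10 - 1455 = -1465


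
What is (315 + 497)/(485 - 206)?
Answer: 812/279 ≈ 2.9104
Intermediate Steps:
(315 + 497)/(485 - 206) = 812/279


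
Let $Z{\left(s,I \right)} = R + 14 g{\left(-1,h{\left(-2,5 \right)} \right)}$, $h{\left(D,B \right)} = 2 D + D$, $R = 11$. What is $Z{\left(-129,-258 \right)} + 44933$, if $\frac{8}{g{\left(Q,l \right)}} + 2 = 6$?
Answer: $44972$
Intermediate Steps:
$h{\left(D,B \right)} = 3 D$
$g{\left(Q,l \right)} = 2$ ($g{\left(Q,l \right)} = \frac{8}{-2 + 6} = \frac{8}{4} = 8 \cdot \frac{1}{4} = 2$)
$Z{\left(s,I \right)} = 39$ ($Z{\left(s,I \right)} = 11 + 14 \cdot 2 = 11 + 28 = 39$)
$Z{\left(-129,-258 \right)} + 44933 = 39 + 44933 = 44972$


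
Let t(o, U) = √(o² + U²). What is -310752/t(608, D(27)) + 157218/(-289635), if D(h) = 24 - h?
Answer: -52406/96545 - 310752*√369673/369673 ≈ -511.64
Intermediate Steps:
t(o, U) = √(U² + o²)
-310752/t(608, D(27)) + 157218/(-289635) = -310752/√((24 - 1*27)² + 608²) + 157218/(-289635) = -310752/√((24 - 27)² + 369664) + 157218*(-1/289635) = -310752/√((-3)² + 369664) - 52406/96545 = -310752/√(9 + 369664) - 52406/96545 = -310752*√369673/369673 - 52406/96545 = -52406/96545 - 310752*√369673/369673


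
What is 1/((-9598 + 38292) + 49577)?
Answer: 1/78271 ≈ 1.2776e-5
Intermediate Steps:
1/((-9598 + 38292) + 49577) = 1/(28694 + 49577) = 1/78271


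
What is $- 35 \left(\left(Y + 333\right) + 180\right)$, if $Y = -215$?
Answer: $-10430$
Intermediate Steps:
$- 35 \left(\left(Y + 333\right) + 180\right) = - 35 \left(\left(-215 + 333\right) + 180\right) = - 35 \left(118 + 180\right) = \left(-35\right) 298 = -10430$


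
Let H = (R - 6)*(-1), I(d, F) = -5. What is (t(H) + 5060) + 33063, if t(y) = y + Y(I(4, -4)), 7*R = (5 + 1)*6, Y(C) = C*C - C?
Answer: 267077/7 ≈ 38154.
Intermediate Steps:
Y(C) = C² - C
R = 36/7 (R = ((5 + 1)*6)/7 = (6*6)/7 = (⅐)*36 = 36/7 ≈ 5.1429)
H = 6/7 (H = (36/7 - 6)*(-1) = -6/7*(-1) = 6/7 ≈ 0.85714)
t(y) = 30 + y (t(y) = y - 5*(-1 - 5) = y - 5*(-6) = y + 30 = 30 + y)
(t(H) + 5060) + 33063 = ((30 + 6/7) + 5060) + 33063 = (216/7 + 5060) + 33063 = 35636/7 + 33063 = 267077/7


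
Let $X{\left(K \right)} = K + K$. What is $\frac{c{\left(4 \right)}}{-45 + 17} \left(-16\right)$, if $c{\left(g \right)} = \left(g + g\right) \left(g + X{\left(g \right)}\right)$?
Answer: $\frac{384}{7} \approx 54.857$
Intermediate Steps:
$X{\left(K \right)} = 2 K$
$c{\left(g \right)} = 6 g^{2}$ ($c{\left(g \right)} = \left(g + g\right) \left(g + 2 g\right) = 2 g 3 g = 6 g^{2}$)
$\frac{c{\left(4 \right)}}{-45 + 17} \left(-16\right) = \frac{6 \cdot 4^{2}}{-45 + 17} \left(-16\right) = \frac{6 \cdot 16}{-28} \left(-16\right) = \left(- \frac{1}{28}\right) 96 \left(-16\right) = \left(- \frac{24}{7}\right) \left(-16\right) = \frac{384}{7}$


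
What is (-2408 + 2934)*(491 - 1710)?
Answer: -641194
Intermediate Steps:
(-2408 + 2934)*(491 - 1710) = 526*(-1219) = -641194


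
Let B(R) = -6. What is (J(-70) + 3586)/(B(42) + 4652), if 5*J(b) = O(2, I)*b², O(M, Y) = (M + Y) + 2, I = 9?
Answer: 8163/2323 ≈ 3.5140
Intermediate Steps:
O(M, Y) = 2 + M + Y
J(b) = 13*b²/5 (J(b) = ((2 + 2 + 9)*b²)/5 = (13*b²)/5 = 13*b²/5)
(J(-70) + 3586)/(B(42) + 4652) = ((13/5)*(-70)² + 3586)/(-6 + 4652) = ((13/5)*4900 + 3586)/4646 = (12740 + 3586)*(1/4646) = 16326*(1/4646) = 8163/2323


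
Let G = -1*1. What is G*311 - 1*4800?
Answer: -5111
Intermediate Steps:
G = -1
G*311 - 1*4800 = -1*311 - 1*4800 = -311 - 4800 = -5111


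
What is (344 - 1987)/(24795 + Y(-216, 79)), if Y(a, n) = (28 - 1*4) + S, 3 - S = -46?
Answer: -1643/24868 ≈ -0.066069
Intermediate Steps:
S = 49 (S = 3 - 1*(-46) = 3 + 46 = 49)
Y(a, n) = 73 (Y(a, n) = (28 - 1*4) + 49 = (28 - 4) + 49 = 24 + 49 = 73)
(344 - 1987)/(24795 + Y(-216, 79)) = (344 - 1987)/(24795 + 73) = -1643/24868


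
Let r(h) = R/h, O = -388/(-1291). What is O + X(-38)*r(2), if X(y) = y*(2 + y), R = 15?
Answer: 13246048/1291 ≈ 10260.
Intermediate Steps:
O = 388/1291 (O = -388*(-1/1291) = 388/1291 ≈ 0.30054)
r(h) = 15/h
O + X(-38)*r(2) = 388/1291 + (-38*(2 - 38))*(15/2) = 388/1291 + (-38*(-36))*(15*(½)) = 388/1291 + 1368*(15/2) = 388/1291 + 10260 = 13246048/1291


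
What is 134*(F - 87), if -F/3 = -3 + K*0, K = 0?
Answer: -10452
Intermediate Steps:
F = 9 (F = -3*(-3 + 0*0) = -3*(-3 + 0) = -3*(-3) = 9)
134*(F - 87) = 134*(9 - 87) = 134*(-78) = -10452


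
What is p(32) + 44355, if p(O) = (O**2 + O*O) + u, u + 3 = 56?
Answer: 46456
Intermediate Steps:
u = 53 (u = -3 + 56 = 53)
p(O) = 53 + 2*O**2 (p(O) = (O**2 + O*O) + 53 = (O**2 + O**2) + 53 = 2*O**2 + 53 = 53 + 2*O**2)
p(32) + 44355 = (53 + 2*32**2) + 44355 = (53 + 2*1024) + 44355 = (53 + 2048) + 44355 = 2101 + 44355 = 46456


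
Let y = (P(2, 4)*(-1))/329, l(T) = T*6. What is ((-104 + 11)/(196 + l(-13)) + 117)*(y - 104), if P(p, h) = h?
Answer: -568110/47 ≈ -12087.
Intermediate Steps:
l(T) = 6*T
y = -4/329 (y = (4*(-1))/329 = -4*1/329 = -4/329 ≈ -0.012158)
((-104 + 11)/(196 + l(-13)) + 117)*(y - 104) = ((-104 + 11)/(196 + 6*(-13)) + 117)*(-4/329 - 104) = (-93/(196 - 78) + 117)*(-34220/329) = (-93/118 + 117)*(-34220/329) = (13713/118)*(-34220/329) = -568110/47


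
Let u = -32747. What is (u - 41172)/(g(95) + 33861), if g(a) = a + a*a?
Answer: -73919/42981 ≈ -1.7198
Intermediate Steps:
g(a) = a + a²
(u - 41172)/(g(95) + 33861) = (-32747 - 41172)/(95*(1 + 95) + 33861) = -73919/(95*96 + 33861) = -73919/(9120 + 33861) = -73919/42981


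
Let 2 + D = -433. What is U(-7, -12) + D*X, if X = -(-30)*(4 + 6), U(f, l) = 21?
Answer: -130479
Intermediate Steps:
X = 300 (X = -(-30)*10 = -15*(-20) = 300)
D = -435 (D = -2 - 433 = -435)
U(-7, -12) + D*X = 21 - 435*300 = 21 - 130500 = -130479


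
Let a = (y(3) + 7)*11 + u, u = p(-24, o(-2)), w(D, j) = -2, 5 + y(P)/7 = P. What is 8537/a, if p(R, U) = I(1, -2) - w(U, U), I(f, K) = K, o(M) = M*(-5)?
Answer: -8537/77 ≈ -110.87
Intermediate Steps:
y(P) = -35 + 7*P
o(M) = -5*M
p(R, U) = 0 (p(R, U) = -2 - 1*(-2) = -2 + 2 = 0)
u = 0
a = -77 (a = ((-35 + 7*3) + 7)*11 + 0 = ((-35 + 21) + 7)*11 + 0 = (-14 + 7)*11 + 0 = -7*11 + 0 = -77 + 0 = -77)
8537/a = 8537/(-77) = 8537*(-1/77) = -8537/77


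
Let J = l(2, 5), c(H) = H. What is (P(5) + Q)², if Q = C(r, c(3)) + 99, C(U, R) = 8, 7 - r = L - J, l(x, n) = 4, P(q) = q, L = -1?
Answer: 12544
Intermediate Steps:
J = 4
r = 12 (r = 7 - (-1 - 1*4) = 7 - (-1 - 4) = 7 - 1*(-5) = 7 + 5 = 12)
Q = 107 (Q = 8 + 99 = 107)
(P(5) + Q)² = (5 + 107)² = 112² = 12544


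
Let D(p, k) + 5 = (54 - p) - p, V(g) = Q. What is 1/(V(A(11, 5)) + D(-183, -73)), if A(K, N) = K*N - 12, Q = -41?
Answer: 1/374 ≈ 0.0026738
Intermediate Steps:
A(K, N) = -12 + K*N
V(g) = -41
D(p, k) = 49 - 2*p (D(p, k) = -5 + ((54 - p) - p) = -5 + (54 - 2*p) = 49 - 2*p)
1/(V(A(11, 5)) + D(-183, -73)) = 1/(-41 + (49 - 2*(-183))) = 1/(-41 + (49 + 366)) = 1/(-41 + 415) = 1/374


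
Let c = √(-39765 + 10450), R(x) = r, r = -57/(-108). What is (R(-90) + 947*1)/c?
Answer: -3101*I*√29315/95940 ≈ -5.5341*I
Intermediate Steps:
r = 19/36 (r = -57*(-1/108) = 19/36 ≈ 0.52778)
R(x) = 19/36
c = I*√29315 (c = √(-29315) = I*√29315 ≈ 171.22*I)
(R(-90) + 947*1)/c = (19/36 + 947*1)/((I*√29315)) = (19/36 + 947)*(-I*√29315/29315) = 34111*(-I*√29315/29315)/36 = -3101*I*√29315/95940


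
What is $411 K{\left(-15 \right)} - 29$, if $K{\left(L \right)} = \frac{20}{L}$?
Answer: $-577$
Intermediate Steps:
$411 K{\left(-15 \right)} - 29 = 411 \frac{20}{-15} - 29 = 411 \cdot 20 \left(- \frac{1}{15}\right) - 29 = 411 \left(- \frac{4}{3}\right) - 29 = -548 - 29 = -577$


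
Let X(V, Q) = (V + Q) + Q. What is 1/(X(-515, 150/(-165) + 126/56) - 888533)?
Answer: -22/19558997 ≈ -1.1248e-6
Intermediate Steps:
X(V, Q) = V + 2*Q (X(V, Q) = (Q + V) + Q = V + 2*Q)
1/(X(-515, 150/(-165) + 126/56) - 888533) = 1/((-515 + 2*(150/(-165) + 126/56)) - 888533) = 1/((-515 + 2*(150*(-1/165) + 126*(1/56))) - 888533) = 1/((-515 + 2*(-10/11 + 9/4)) - 888533) = 1/((-515 + 2*(59/44)) - 888533) = 1/((-515 + 59/22) - 888533) = 1/(-11271/22 - 888533) = 1/(-19558997/22) = -22/19558997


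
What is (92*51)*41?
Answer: 192372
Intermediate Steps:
(92*51)*41 = 4692*41 = 192372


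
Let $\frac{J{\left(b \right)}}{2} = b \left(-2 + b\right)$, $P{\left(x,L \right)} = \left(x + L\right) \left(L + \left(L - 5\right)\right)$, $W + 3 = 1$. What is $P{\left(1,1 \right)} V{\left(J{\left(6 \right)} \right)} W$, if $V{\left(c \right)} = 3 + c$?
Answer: $612$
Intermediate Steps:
$W = -2$ ($W = -3 + 1 = -2$)
$P{\left(x,L \right)} = \left(-5 + 2 L\right) \left(L + x\right)$ ($P{\left(x,L \right)} = \left(L + x\right) \left(L + \left(L - 5\right)\right) = \left(L + x\right) \left(L + \left(-5 + L\right)\right) = \left(L + x\right) \left(-5 + 2 L\right) = \left(-5 + 2 L\right) \left(L + x\right)$)
$J{\left(b \right)} = 2 b \left(-2 + b\right)$
$P{\left(1,1 \right)} V{\left(J{\left(6 \right)} \right)} W = \left(\left(-5\right) 1 - 5 + 2 \cdot 1^{2} + 2 \cdot 1 \cdot 1\right) \left(3 + 2 \cdot 6 \left(-2 + 6\right)\right) \left(-2\right) = \left(-5 - 5 + 2 \cdot 1 + 2\right) \left(3 + 2 \cdot 6 \cdot 4\right) \left(-2\right) = \left(-5 - 5 + 2 + 2\right) \left(3 + 48\right) \left(-2\right) = \left(-6\right) 51 \left(-2\right) = \left(-306\right) \left(-2\right) = 612$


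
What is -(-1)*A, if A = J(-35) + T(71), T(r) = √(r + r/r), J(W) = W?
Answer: -35 + 6*√2 ≈ -26.515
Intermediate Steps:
T(r) = √(1 + r) (T(r) = √(r + 1) = √(1 + r))
A = -35 + 6*√2 (A = -35 + √(1 + 71) = -35 + √72 = -35 + 6*√2 ≈ -26.515)
-(-1)*A = -(-1)*(-35 + 6*√2) = -(35 - 6*√2) = -35 + 6*√2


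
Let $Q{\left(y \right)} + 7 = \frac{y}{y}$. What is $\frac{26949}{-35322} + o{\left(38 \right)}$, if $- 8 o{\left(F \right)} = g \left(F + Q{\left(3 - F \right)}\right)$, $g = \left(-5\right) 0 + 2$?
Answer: $- \frac{103175}{11774} \approx -8.763$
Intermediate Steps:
$Q{\left(y \right)} = -6$ ($Q{\left(y \right)} = -7 + \frac{y}{y} = -7 + 1 = -6$)
$g = 2$ ($g = 0 + 2 = 2$)
$o{\left(F \right)} = \frac{3}{2} - \frac{F}{4}$ ($o{\left(F \right)} = - \frac{2 \left(F - 6\right)}{8} = - \frac{2 \left(-6 + F\right)}{8} = - \frac{-12 + 2 F}{8} = \frac{3}{2} - \frac{F}{4}$)
$\frac{26949}{-35322} + o{\left(38 \right)} = \frac{26949}{-35322} + \left(\frac{3}{2} - \frac{19}{2}\right) = 26949 \left(- \frac{1}{35322}\right) + \left(\frac{3}{2} - \frac{19}{2}\right) = - \frac{8983}{11774} - 8 = - \frac{103175}{11774}$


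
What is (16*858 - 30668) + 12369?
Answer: -4571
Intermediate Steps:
(16*858 - 30668) + 12369 = (13728 - 30668) + 12369 = -16940 + 12369 = -4571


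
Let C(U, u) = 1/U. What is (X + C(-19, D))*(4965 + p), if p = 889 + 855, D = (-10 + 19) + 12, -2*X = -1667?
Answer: 212480739/38 ≈ 5.5916e+6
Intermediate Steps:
X = 1667/2 (X = -1/2*(-1667) = 1667/2 ≈ 833.50)
D = 21 (D = 9 + 12 = 21)
p = 1744
(X + C(-19, D))*(4965 + p) = (1667/2 + 1/(-19))*(4965 + 1744) = (1667/2 - 1/19)*6709 = (31671/38)*6709 = 212480739/38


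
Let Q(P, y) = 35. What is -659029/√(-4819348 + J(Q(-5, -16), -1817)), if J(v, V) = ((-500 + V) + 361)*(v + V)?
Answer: 659029*I*√333439/666878 ≈ 570.65*I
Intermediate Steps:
J(v, V) = (-139 + V)*(V + v)
-659029/√(-4819348 + J(Q(-5, -16), -1817)) = -659029/√(-4819348 + ((-1817)² - 139*(-1817) - 139*35 - 1817*35)) = -659029/√(-4819348 + (3301489 + 252563 - 4865 - 63595)) = -659029/√(-4819348 + 3485592) = -659029*(-I*√333439/666878) = -(-659029)*I*√333439/666878 = 659029*I*√333439/666878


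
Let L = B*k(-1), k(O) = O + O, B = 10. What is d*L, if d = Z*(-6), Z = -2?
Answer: -240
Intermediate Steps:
k(O) = 2*O
d = 12 (d = -2*(-6) = 12)
L = -20 (L = 10*(2*(-1)) = 10*(-2) = -20)
d*L = 12*(-20) = -240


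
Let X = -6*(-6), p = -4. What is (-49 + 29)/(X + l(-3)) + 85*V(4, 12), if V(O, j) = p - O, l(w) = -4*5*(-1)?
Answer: -9525/14 ≈ -680.36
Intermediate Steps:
X = 36
l(w) = 20 (l(w) = -20*(-1) = 20)
V(O, j) = -4 - O
(-49 + 29)/(X + l(-3)) + 85*V(4, 12) = (-49 + 29)/(36 + 20) + 85*(-4 - 1*4) = -20/56 + 85*(-4 - 4) = -20*1/56 + 85*(-8) = -5/14 - 680 = -9525/14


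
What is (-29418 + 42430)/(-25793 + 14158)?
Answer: -13012/11635 ≈ -1.1183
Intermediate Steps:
(-29418 + 42430)/(-25793 + 14158) = 13012/(-11635) = 13012*(-1/11635) = -13012/11635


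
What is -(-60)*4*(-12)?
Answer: -2880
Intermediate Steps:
-(-60)*4*(-12) = -10*(-24)*(-12) = 240*(-12) = -2880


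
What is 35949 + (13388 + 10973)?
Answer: 60310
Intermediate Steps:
35949 + (13388 + 10973) = 35949 + 24361 = 60310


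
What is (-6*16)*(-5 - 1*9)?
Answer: 1344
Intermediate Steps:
(-6*16)*(-5 - 1*9) = -96*(-5 - 9) = -96*(-14) = 1344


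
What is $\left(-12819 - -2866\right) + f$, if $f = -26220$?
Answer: $-36173$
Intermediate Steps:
$\left(-12819 - -2866\right) + f = \left(-12819 - -2866\right) - 26220 = \left(-12819 + 2866\right) - 26220 = -9953 - 26220 = -36173$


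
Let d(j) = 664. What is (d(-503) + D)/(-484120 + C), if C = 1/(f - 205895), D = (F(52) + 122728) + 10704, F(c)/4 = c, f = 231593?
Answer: -3451344192/12440915759 ≈ -0.27742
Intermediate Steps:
F(c) = 4*c
D = 133640 (D = (4*52 + 122728) + 10704 = (208 + 122728) + 10704 = 122936 + 10704 = 133640)
C = 1/25698 (C = 1/(231593 - 205895) = 1/25698 ≈ 3.8914e-5)
(d(-503) + D)/(-484120 + C) = (664 + 133640)/(-484120 + 1/25698) = 134304/(-12440915759/25698) = 134304*(-25698/12440915759) = -3451344192/12440915759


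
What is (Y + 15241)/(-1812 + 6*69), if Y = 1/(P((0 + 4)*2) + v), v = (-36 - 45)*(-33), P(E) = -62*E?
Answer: -5529943/507241 ≈ -10.902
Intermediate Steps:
v = 2673 (v = -81*(-33) = 2673)
Y = 1/2177 (Y = 1/(-62*(0 + 4)*2 + 2673) = 1/(-248*2 + 2673) = 1/(-62*8 + 2673) = 1/(-496 + 2673) = 1/2177 ≈ 0.00045935)
(Y + 15241)/(-1812 + 6*69) = (1/2177 + 15241)/(-1812 + 6*69) = 33179658/(2177*(-1812 + 414)) = (33179658/2177)/(-1398) = (33179658/2177)*(-1/1398) = -5529943/507241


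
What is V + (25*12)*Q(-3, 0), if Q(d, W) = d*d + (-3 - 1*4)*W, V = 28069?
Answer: 30769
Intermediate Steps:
Q(d, W) = d² - 7*W (Q(d, W) = d² + (-3 - 4)*W = d² - 7*W)
V + (25*12)*Q(-3, 0) = 28069 + (25*12)*((-3)² - 7*0) = 28069 + 300*(9 + 0) = 28069 + 300*9 = 28069 + 2700 = 30769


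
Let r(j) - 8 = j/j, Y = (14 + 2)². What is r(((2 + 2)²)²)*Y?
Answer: 2304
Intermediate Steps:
Y = 256 (Y = 16² = 256)
r(j) = 9 (r(j) = 8 + j/j = 8 + 1 = 9)
r(((2 + 2)²)²)*Y = 9*256 = 2304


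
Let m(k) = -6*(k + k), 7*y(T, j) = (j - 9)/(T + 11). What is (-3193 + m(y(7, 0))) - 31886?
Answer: -245547/7 ≈ -35078.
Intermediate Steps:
y(T, j) = (-9 + j)/(7*(11 + T)) (y(T, j) = ((j - 9)/(T + 11))/7 = ((-9 + j)/(11 + T))/7 = (-9 + j)/(7*(11 + T)))
m(k) = -12*k
(-3193 + m(y(7, 0))) - 31886 = (-3193 - 12*(-9 + 0)/(7*(11 + 7))) - 31886 = (-3193 - 12*(-9)/(7*18)) - 31886 = (-3193 - 12*(-1/14)) - 31886 = (-3193 + 6/7) - 31886 = -22345/7 - 31886 = -245547/7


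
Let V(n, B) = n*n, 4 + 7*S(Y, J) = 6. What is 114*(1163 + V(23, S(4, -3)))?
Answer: 192888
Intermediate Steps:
S(Y, J) = 2/7 (S(Y, J) = -4/7 + (⅐)*6 = -4/7 + 6/7 = 2/7)
V(n, B) = n²
114*(1163 + V(23, S(4, -3))) = 114*(1163 + 23²) = 114*(1163 + 529) = 114*1692 = 192888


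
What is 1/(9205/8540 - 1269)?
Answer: -244/309373 ≈ -0.00078869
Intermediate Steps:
1/(9205/8540 - 1269) = 1/(9205*(1/8540) - 1269) = 1/(263/244 - 1269) = 1/(-309373/244) = -244/309373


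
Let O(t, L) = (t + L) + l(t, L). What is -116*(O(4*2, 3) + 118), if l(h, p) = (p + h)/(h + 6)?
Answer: -105386/7 ≈ -15055.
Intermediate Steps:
l(h, p) = (h + p)/(6 + h)
O(t, L) = L + t + (L + t)/(6 + t) (O(t, L) = (t + L) + (t + L)/(6 + t) = (L + t) + (L + t)/(6 + t) = L + t + (L + t)/(6 + t))
-116*(O(4*2, 3) + 118) = -116*((3 + 4*2 + (6 + 4*2)*(3 + 4*2))/(6 + 4*2) + 118) = -116*((3 + 8 + (6 + 8)*(3 + 8))/(6 + 8) + 118) = -116*((3 + 8 + 14*11)/14 + 118) = -116*((3 + 8 + 154)/14 + 118) = -116*((1/14)*165 + 118) = -116*(165/14 + 118) = -116*1817/14 = -105386/7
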